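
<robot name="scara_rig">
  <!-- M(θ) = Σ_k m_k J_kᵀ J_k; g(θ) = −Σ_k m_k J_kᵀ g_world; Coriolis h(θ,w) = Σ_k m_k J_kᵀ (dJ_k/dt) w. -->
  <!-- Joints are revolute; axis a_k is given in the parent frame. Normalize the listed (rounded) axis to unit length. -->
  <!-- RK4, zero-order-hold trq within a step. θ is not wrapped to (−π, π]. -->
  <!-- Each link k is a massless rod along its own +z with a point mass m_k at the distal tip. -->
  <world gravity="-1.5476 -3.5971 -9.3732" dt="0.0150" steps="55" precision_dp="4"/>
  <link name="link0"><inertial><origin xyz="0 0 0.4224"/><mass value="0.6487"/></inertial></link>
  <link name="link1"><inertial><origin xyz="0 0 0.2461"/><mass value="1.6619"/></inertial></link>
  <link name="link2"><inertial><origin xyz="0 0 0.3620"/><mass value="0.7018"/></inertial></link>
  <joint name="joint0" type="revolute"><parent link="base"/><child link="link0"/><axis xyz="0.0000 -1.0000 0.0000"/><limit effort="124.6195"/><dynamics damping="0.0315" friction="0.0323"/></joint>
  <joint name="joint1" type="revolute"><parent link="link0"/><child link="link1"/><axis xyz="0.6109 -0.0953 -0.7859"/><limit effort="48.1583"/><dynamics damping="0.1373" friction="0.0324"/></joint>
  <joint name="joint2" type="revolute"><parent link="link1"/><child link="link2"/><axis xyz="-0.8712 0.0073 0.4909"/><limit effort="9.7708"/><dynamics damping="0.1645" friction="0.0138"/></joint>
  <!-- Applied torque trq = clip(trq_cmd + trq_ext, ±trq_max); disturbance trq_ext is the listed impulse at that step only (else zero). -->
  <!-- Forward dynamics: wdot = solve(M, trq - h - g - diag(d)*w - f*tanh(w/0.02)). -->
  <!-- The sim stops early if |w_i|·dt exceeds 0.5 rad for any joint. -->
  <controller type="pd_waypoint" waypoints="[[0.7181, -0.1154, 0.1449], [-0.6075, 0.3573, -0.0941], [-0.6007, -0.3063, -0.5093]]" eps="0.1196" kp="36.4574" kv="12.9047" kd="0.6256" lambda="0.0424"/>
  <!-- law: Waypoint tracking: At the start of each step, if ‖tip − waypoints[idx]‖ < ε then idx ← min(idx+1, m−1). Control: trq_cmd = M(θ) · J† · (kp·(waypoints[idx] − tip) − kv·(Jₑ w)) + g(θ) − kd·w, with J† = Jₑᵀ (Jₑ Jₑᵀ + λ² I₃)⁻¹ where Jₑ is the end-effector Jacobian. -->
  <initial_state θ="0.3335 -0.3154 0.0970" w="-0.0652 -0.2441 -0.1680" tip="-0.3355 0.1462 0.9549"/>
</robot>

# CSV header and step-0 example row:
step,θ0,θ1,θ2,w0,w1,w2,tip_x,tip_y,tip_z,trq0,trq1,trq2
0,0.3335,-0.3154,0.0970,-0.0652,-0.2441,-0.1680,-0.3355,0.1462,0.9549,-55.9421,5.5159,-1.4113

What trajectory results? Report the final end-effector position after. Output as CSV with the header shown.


step,θ0,θ1,θ2,w0,w1,w2,tip_x,tip_y,tip_z,trq0,trq1,trq2
1,0.3290,-0.3055,0.1112,-0.5337,1.5188,1.9911,-0.3317,0.1468,0.9559,-48.4843,4.6507,-2.4495
2,0.3182,-0.2765,0.1463,-0.9091,2.3396,2.6752,-0.3225,0.1466,0.9585,-41.8420,4.6391,-2.2851
3,0.3022,-0.2352,0.1912,-1.2256,3.1763,3.3107,-0.3084,0.1450,0.9627,-35.4028,4.6120,-2.0756
4,0.2818,-0.1809,0.2456,-1.4901,4.0525,3.9307,-0.2899,0.1416,0.9678,-28.5589,4.3520,-1.8475
5,0.2579,-0.1139,0.3085,-1.7022,4.8895,4.4426,-0.2676,0.1362,0.9735,-21.1300,3.7456,-1.5480
6,0.2312,-0.0353,0.3775,-1.8589,5.5893,4.7525,-0.2422,0.1287,0.9791,-13.5403,2.8253,-1.1439
7,0.2026,0.0521,0.4493,-1.9591,6.0839,4.8240,-0.2143,0.1191,0.9843,-6.5652,1.7533,-0.6520
8,0.1729,0.1454,0.5206,-2.0071,6.3636,4.6964,-0.1849,0.1074,0.9886,-0.8528,0.7125,-0.1320
9,0.1428,0.2415,0.5891,-2.0114,6.4638,4.4498,-0.1548,0.0942,0.9918,3.3387,-0.1828,0.3498
10,0.1128,0.3382,0.6535,-1.9825,6.4340,4.1594,-0.1249,0.0798,0.9938,6.0869,-0.8976,0.7502
11,0.0835,0.4337,0.7137,-1.9301,6.3170,3.8742,-0.0958,0.0647,0.9944,7.6360,-1.4445,1.0553
12,0.0551,0.5271,0.7697,-1.8621,6.1434,3.6180,-0.0679,0.0495,0.9938,8.2669,-1.8528,1.2712
13,0.0277,0.6176,0.8223,-1.7846,5.9335,3.3990,-0.0415,0.0344,0.9919,8.2356,-2.1527,1.4125
14,0.0016,0.7048,0.8718,-1.7023,5.7013,3.2170,-0.0168,0.0198,0.9889,7.7525,-2.3695,1.4952
15,-0.0233,0.7885,0.9189,-1.6185,5.4567,3.0683,0.0062,0.0059,0.9849,6.9825,-2.5221,1.5335
16,-0.0470,0.8685,0.9640,-1.5361,5.2070,2.9484,0.0275,-0.0070,0.9801,6.0506,-2.6248,1.5388
17,-0.0695,0.9447,1.0074,-1.4570,4.9582,2.8525,0.0472,-0.0190,0.9746,5.0489,-2.6880,1.5198
18,-0.0908,1.0172,1.0496,-1.3830,4.7148,2.7762,0.0656,-0.0298,0.9686,4.0435,-2.7196,1.4831
19,-0.1110,1.0862,1.0908,-1.3153,4.4807,2.7154,0.0827,-0.0395,0.9622,3.0801,-2.7256,1.4335
20,-0.1303,1.1518,1.1311,-1.2548,4.2586,2.6666,0.0987,-0.0482,0.9553,2.1887,-2.7107,1.3749
21,-0.1487,1.2141,1.1708,-1.2021,4.0505,2.6264,0.1138,-0.0559,0.9483,1.3874,-2.6787,1.3103
22,-0.1664,1.2734,1.2099,-1.1574,3.8575,2.5922,0.1281,-0.0626,0.9410,0.6854,-2.6326,1.2419
23,-0.1835,1.3300,1.2486,-1.1208,3.6802,2.5616,0.1419,-0.0684,0.9335,0.0858,-2.5749,1.1715
24,-0.2001,1.3840,1.2868,-1.0922,3.5184,2.5324,0.1551,-0.0734,0.9258,-0.4130,-2.5076,1.1006
25,-0.2164,1.4357,1.3246,-1.0710,3.3717,2.5033,0.1680,-0.0777,0.9180,-0.8151,-2.4323,1.0303
26,-0.2323,1.4853,1.3619,-1.0569,3.2391,2.4730,0.1806,-0.0814,0.9101,-1.1268,-2.3501,0.9615
27,-0.2481,1.5330,1.3987,-1.0492,3.1196,2.4406,0.1930,-0.0845,0.9020,-1.3549,-2.2623,0.8947
28,-0.2638,1.5790,1.4351,-1.0472,3.0119,2.4056,0.2053,-0.0872,0.8938,-1.5070,-2.1695,0.8303
29,-0.2796,1.6235,1.4709,-1.0503,2.9148,2.3676,0.2175,-0.0895,0.8854,-1.5904,-2.0725,0.7686
30,-0.2954,1.6665,1.5061,-1.0578,2.8271,2.3265,0.2297,-0.0915,0.8769,-1.6121,-1.9720,0.7098
31,-0.3113,1.7084,1.5407,-1.0690,2.7476,2.2824,0.2419,-0.0932,0.8682,-1.5788,-1.8685,0.6538
32,-0.3275,1.7491,1.5746,-1.0832,2.6752,2.2354,0.2541,-0.0946,0.8594,-1.4964,-1.7626,0.6008
33,-0.3438,1.7887,1.6078,-1.0998,2.6088,2.1857,0.2664,-0.0959,0.8504,-1.3704,-1.6547,0.5505
34,-0.3605,1.8274,1.6402,-1.1183,2.5475,2.1336,0.2787,-0.0971,0.8412,-1.2057,-1.5453,0.5030
35,-0.3774,1.8652,1.6718,-1.1382,2.4906,2.0793,0.2911,-0.0981,0.8319,-1.0067,-1.4350,0.4580
36,-0.3946,1.9022,1.7026,-1.1591,2.4372,2.0233,0.3036,-0.0991,0.8224,-0.7772,-1.3242,0.4155
37,-0.4122,1.9384,1.7325,-1.1804,2.3867,1.9656,0.3161,-0.1000,0.8127,-0.5206,-1.2134,0.3753
38,-0.4301,1.9739,1.7616,-1.2019,2.3384,1.9068,0.3286,-0.1009,0.8028,-0.2397,-1.1030,0.3372
39,-0.4482,2.0086,1.7897,-1.2231,2.2920,1.8470,0.3412,-0.1017,0.7928,0.0627,-0.9934,0.3010
40,-0.4667,2.0427,1.8170,-1.2439,2.2469,1.7866,0.3537,-0.1026,0.7825,0.3844,-0.8850,0.2666
41,-0.4855,2.0761,1.8433,-1.2639,2.2027,1.7258,0.3663,-0.1034,0.7721,0.7232,-0.7782,0.2337
42,-0.5046,2.1088,1.8688,-1.2828,2.1590,1.6648,0.3789,-0.1042,0.7615,1.0775,-0.6733,0.2022
43,-0.5240,2.1409,1.8933,-1.3006,2.1155,1.6038,0.3914,-0.1051,0.7507,1.4455,-0.5706,0.1718
44,-0.5437,2.1724,1.9169,-1.3169,2.0720,1.5432,0.4038,-0.1060,0.7398,1.8256,-0.4705,0.1424
45,-0.5635,2.2031,1.9396,-1.3317,2.0282,1.4830,0.4162,-0.1069,0.7286,2.2163,-0.3731,0.1138
46,-0.5836,2.2332,1.9614,-1.3447,1.9839,1.4234,0.4285,-0.1078,0.7173,2.6162,-0.2787,0.0859
47,-0.6038,2.2627,1.9824,-1.3559,1.9390,1.3647,0.4406,-0.1088,0.7059,3.0240,-0.1874,0.0585
48,-0.6242,2.2914,2.0024,-1.3651,1.8934,1.3069,0.4526,-0.1097,0.6943,3.4382,-0.0994,0.0314
49,-0.6448,2.3195,2.0216,-1.3723,1.8469,1.2502,0.4645,-0.1107,0.6826,3.8574,-0.0148,0.0045
50,-0.6654,2.3469,2.0399,-1.3774,1.7996,1.1948,0.4761,-0.1117,0.6707,4.2803,0.0663,-0.0222
51,-0.6861,2.3735,2.0575,-1.3803,1.7515,1.1407,0.4876,-0.1127,0.6588,4.7053,0.1439,-0.0489
52,-0.7068,2.3994,2.0742,-1.3810,1.7025,1.0881,0.4988,-0.1138,0.6467,5.1310,0.2179,-0.0756
53,-0.7275,2.4246,2.0901,-1.3795,1.6528,1.0371,0.5099,-0.1148,0.6346,5.5559,0.2884,-0.1024
54,-0.7481,2.4490,2.1053,-1.3757,1.6024,0.9877,0.5206,-0.1158,0.6224,5.9785,0.3553,-0.1292
55,-0.7687,2.4727,2.1198,-1.3698,1.5514,0.9400,0.5311,-0.1168,0.6101,,,
# final tip position (m): 0.5311 -0.1168 0.6101


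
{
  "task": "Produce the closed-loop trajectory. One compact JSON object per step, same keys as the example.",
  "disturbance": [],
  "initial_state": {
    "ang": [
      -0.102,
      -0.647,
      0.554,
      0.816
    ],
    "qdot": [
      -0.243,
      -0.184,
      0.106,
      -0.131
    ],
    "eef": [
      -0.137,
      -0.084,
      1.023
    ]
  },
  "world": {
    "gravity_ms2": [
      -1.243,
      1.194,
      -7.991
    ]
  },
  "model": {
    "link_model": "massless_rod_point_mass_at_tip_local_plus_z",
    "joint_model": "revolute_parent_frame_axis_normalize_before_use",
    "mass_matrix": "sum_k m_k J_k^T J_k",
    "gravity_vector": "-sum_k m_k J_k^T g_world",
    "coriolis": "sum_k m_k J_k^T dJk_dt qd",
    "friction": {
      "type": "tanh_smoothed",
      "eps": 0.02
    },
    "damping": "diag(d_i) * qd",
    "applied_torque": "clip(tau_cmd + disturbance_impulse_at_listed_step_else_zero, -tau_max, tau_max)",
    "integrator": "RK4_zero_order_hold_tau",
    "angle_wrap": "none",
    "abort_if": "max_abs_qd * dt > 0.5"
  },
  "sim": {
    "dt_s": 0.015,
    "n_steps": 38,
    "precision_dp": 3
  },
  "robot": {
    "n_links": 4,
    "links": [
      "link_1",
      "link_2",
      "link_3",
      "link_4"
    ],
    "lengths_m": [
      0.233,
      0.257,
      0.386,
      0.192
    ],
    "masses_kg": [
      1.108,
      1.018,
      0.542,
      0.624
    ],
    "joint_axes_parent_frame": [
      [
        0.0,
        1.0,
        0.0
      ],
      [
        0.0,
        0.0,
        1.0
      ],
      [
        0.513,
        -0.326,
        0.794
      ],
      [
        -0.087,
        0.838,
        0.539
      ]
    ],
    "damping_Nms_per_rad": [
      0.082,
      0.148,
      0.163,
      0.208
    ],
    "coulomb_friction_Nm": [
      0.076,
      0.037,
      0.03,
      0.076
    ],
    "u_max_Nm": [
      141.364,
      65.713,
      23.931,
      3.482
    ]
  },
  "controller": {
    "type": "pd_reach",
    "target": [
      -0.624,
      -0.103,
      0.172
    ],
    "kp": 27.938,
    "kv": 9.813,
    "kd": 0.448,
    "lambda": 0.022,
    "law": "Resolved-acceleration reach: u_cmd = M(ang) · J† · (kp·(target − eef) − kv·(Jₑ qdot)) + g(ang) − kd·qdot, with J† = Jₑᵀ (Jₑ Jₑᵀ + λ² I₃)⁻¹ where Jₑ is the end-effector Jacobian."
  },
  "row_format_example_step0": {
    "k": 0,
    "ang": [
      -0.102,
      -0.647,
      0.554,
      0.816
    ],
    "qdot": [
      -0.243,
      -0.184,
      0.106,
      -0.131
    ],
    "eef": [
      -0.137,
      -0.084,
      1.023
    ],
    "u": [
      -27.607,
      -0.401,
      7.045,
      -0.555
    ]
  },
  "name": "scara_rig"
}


{"k":1,"ang":[-0.108,-0.645,0.568,0.84],"qdot":[-0.578,0.479,1.651,3.05],"eef":[-0.143,-0.084,1.02],"u":[-21.478,-0.453,5.21,-1.823]}
{"k":2,"ang":[-0.119,-0.628,0.592,0.878],"qdot":[-0.89,1.692,1.63,2.055],"eef":[-0.153,-0.085,1.016],"u":[-15.213,-0.629,4.261,-1.002]}
{"k":3,"ang":[-0.133,-0.608,0.623,0.912],"qdot":[-0.987,1.081,2.365,2.454],"eef":[-0.168,-0.088,1.01],"u":[-9.346,-0.024,2.997,-0.933]}
{"k":4,"ang":[-0.149,-0.589,0.659,0.945],"qdot":[-1.138,1.383,2.475,1.917],"eef":[-0.186,-0.091,1.004],"u":[-4.819,0.136,2.258,-0.464]}
{"k":5,"ang":[-0.167,-0.57,0.698,0.974],"qdot":[-1.211,1.195,2.801,1.915],"eef":[-0.206,-0.095,0.996],"u":[-1.0,0.472,1.506,-0.315]}
{"k":6,"ang":[-0.185,-0.552,0.741,1.001],"qdot":[-1.287,1.225,2.919,1.692],"eef":[-0.229,-0.1,0.988],"u":[2.057,0.681,0.974,-0.095]}
{"k":7,"ang":[-0.205,-0.534,0.786,1.025],"qdot":[-1.335,1.159,3.044,1.595],"eef":[-0.252,-0.106,0.979],"u":[4.568,0.901,0.515,0.027]}
{"k":8,"ang":[-0.225,-0.517,0.832,1.048],"qdot":[-1.371,1.115,3.104,1.479],"eef":[-0.276,-0.113,0.969],"u":[6.606,1.087,0.16,0.134]}
{"k":9,"ang":[-0.246,-0.5,0.879,1.07],"qdot":[-1.393,1.053,3.136,1.391],"eef":[-0.299,-0.12,0.958],"u":[8.259,1.256,-0.124,0.206]}
{"k":10,"ang":[-0.267,-0.485,0.926,1.09],"qdot":[-1.404,0.986,3.139,1.314],"eef":[-0.323,-0.127,0.946],"u":[9.588,1.406,-0.345,0.257]}
{"k":11,"ang":[-0.288,-0.471,0.973,1.109],"qdot":[-1.405,0.912,3.121,1.249],"eef":[-0.346,-0.135,0.933],"u":[10.648,1.541,-0.514,0.289]}
{"k":12,"ang":[-0.309,-0.458,1.019,1.127],"qdot":[-1.396,0.834,3.084,1.195],"eef":[-0.368,-0.143,0.92],"u":[11.482,1.661,-0.64,0.306]}
{"k":13,"ang":[-0.33,-0.446,1.065,1.145],"qdot":[-1.38,0.753,3.034,1.15],"eef":[-0.389,-0.151,0.907],"u":[12.127,1.768,-0.729,0.311]}
{"k":14,"ang":[-0.351,-0.435,1.11,1.162],"qdot":[-1.357,0.671,2.972,1.114],"eef":[-0.409,-0.16,0.893],"u":[12.615,1.861,-0.788,0.306]}
{"k":15,"ang":[-0.371,-0.426,1.154,1.178],"qdot":[-1.329,0.589,2.901,1.085],"eef":[-0.428,-0.168,0.879],"u":[12.973,1.944,-0.822,0.294]}
{"k":16,"ang":[-0.39,-0.417,1.197,1.194],"qdot":[-1.296,0.509,2.824,1.062],"eef":[-0.446,-0.176,0.865],"u":[13.225,2.015,-0.836,0.276]}
{"k":17,"ang":[-0.41,-0.41,1.239,1.21],"qdot":[-1.26,0.432,2.74,1.044],"eef":[-0.463,-0.183,0.85],"u":[13.392,2.077,-0.834,0.254]}
{"k":18,"ang":[-0.428,-0.404,1.279,1.226],"qdot":[-1.22,0.357,2.653,1.032],"eef":[-0.478,-0.191,0.836],"u":[13.489,2.129,-0.818,0.228]}
{"k":19,"ang":[-0.446,-0.399,1.319,1.241],"qdot":[-1.178,0.286,2.563,1.023],"eef":[-0.493,-0.198,0.822],"u":[13.531,2.174,-0.793,0.2]}
{"k":20,"ang":[-0.464,-0.396,1.356,1.256],"qdot":[-1.134,0.219,2.471,1.017],"eef":[-0.507,-0.205,0.808],"u":[13.531,2.212,-0.76,0.171]}
{"k":21,"ang":[-0.48,-0.393,1.393,1.271],"qdot":[-1.09,0.156,2.379,1.014],"eef":[-0.52,-0.211,0.794],"u":[13.497,2.243,-0.722,0.141]}
{"k":22,"ang":[-0.496,-0.391,1.428,1.287],"qdot":[-1.044,0.097,2.286,1.013],"eef":[-0.531,-0.217,0.781],"u":[13.438,2.268,-0.68,0.111]}
{"k":23,"ang":[-0.512,-0.39,1.461,1.302],"qdot":[-0.998,0.041,2.194,1.013],"eef":[-0.542,-0.222,0.768],"u":[13.361,2.289,-0.636,0.082]}
{"k":24,"ang":[-0.526,-0.389,1.493,1.317],"qdot":[-0.955,-0.0,2.1,1.016],"eef":[-0.553,-0.228,0.755],"u":[13.268,2.3,-0.588,0.052]}
{"k":25,"ang":[-0.54,-0.39,1.524,1.332],"qdot":[-0.917,-0.018,2.0,1.023],"eef":[-0.562,-0.232,0.742],"u":[13.159,2.297,-0.537,0.022]}
{"k":26,"ang":[-0.554,-0.39,1.553,1.347],"qdot":[-0.878,-0.038,1.906,1.029],"eef":[-0.571,-0.237,0.73],"u":[13.05,2.293,-0.488,-0.006]}
{"k":27,"ang":[-0.567,-0.391,1.581,1.363],"qdot":[-0.839,-0.065,1.819,1.034],"eef":[-0.579,-0.241,0.718],"u":[12.944,2.292,-0.444,-0.032]}
{"k":28,"ang":[-0.579,-0.392,1.608,1.378],"qdot":[-0.799,-0.096,1.737,1.036],"eef":[-0.586,-0.244,0.707],"u":[12.842,2.294,-0.403,-0.057]}
{"k":29,"ang":[-0.591,-0.394,1.634,1.394],"qdot":[-0.76,-0.129,1.659,1.038],"eef":[-0.593,-0.248,0.696],"u":[12.742,2.295,-0.363,-0.08]}
{"k":30,"ang":[-0.602,-0.396,1.658,1.41],"qdot":[-0.721,-0.162,1.584,1.04],"eef":[-0.6,-0.251,0.685],"u":[12.646,2.297,-0.326,-0.101]}
{"k":31,"ang":[-0.612,-0.399,1.681,1.425],"qdot":[-0.684,-0.193,1.513,1.041],"eef":[-0.606,-0.254,0.674],"u":[12.552,2.298,-0.29,-0.122]}
{"k":32,"ang":[-0.622,-0.402,1.703,1.441],"qdot":[-0.648,-0.223,1.444,1.041],"eef":[-0.612,-0.256,0.664],"u":[12.463,2.298,-0.256,-0.141]}
{"k":33,"ang":[-0.632,-0.405,1.724,1.456],"qdot":[-0.613,-0.252,1.379,1.04],"eef":[-0.617,-0.258,0.654],"u":[12.378,2.298,-0.224,-0.16]}
{"k":34,"ang":[-0.641,-0.409,1.745,1.472],"qdot":[-0.58,-0.279,1.316,1.039],"eef":[-0.622,-0.26,0.644],"u":[12.298,2.298,-0.193,-0.177]}
{"k":35,"ang":[-0.649,-0.414,1.764,1.487],"qdot":[-0.548,-0.305,1.257,1.037],"eef":[-0.627,-0.262,0.635],"u":[12.222,2.298,-0.165,-0.193]}
{"k":36,"ang":[-0.657,-0.418,1.782,1.503],"qdot":[-0.518,-0.329,1.201,1.034],"eef":[-0.631,-0.263,0.626],"u":[12.151,2.297,-0.138,-0.208]}
{"k":37,"ang":[-0.665,-0.423,1.8,1.518],"qdot":[-0.489,-0.352,1.147,1.031],"eef":[-0.635,-0.264,0.617],"u":[12.086,2.297,-0.114,-0.223]}
{"k":38,"ang":[-0.672,-0.429,1.817,1.534],"qdot":[-0.461,-0.374,1.097,1.027],"eef":[-0.639,-0.265,0.609]}


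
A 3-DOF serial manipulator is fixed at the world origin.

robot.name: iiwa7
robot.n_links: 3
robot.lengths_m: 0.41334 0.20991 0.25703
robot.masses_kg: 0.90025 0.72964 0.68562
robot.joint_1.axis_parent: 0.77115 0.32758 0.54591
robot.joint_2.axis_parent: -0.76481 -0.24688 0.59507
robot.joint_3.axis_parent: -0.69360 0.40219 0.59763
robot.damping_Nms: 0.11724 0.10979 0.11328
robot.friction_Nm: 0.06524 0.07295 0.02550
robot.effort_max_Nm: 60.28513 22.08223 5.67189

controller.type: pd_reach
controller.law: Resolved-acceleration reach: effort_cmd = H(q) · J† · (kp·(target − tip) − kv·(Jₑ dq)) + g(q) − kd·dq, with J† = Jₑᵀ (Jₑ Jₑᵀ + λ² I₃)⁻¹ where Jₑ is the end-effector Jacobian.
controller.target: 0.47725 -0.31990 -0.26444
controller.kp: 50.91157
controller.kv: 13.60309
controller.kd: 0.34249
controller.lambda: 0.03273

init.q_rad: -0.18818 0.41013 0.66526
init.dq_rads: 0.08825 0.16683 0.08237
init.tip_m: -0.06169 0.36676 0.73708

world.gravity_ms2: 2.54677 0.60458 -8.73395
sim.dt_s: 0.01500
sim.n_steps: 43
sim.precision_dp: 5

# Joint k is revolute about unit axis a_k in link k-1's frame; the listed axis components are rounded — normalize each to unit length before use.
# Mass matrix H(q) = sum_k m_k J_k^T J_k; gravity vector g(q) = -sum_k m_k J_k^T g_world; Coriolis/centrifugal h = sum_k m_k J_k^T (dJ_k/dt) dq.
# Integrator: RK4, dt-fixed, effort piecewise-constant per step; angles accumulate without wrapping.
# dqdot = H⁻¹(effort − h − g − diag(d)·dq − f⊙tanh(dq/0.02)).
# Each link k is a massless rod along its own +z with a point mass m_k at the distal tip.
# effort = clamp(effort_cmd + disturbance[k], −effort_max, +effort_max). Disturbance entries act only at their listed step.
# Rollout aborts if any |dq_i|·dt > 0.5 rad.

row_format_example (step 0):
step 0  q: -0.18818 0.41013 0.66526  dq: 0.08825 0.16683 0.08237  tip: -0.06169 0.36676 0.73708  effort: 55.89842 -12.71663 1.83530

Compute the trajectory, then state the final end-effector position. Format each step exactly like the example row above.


step 1  q: -0.17079 0.40650 0.73156  dq: 2.18330 -0.71436 8.60084  tip: -0.05973 0.36287 0.73178  effort: 41.48207 -9.79893 -1.41255
step 2  q: -0.12885 0.39562 0.87878  dq: 3.37510 -0.78799 10.93919  tip: -0.05679 0.35046 0.72053  effort: 25.92295 -7.07757 -1.84388
step 3  q: -0.07455 0.38286 1.04330  dq: 3.86842 -0.87719 10.90713  tip: -0.05639 0.33013 0.70859  effort: 13.78508 -4.93600 -1.55350
step 4  q: -0.01588 0.36858 1.20078  dq: 3.97130 -0.96839 10.02812  tip: -0.05815 0.30423 0.69811  effort: 5.35321 -3.42868 -1.19415
step 5  q: 0.04272 0.35268 1.34399  dq: 3.86011 -1.10946 9.04295  tip: -0.06080 0.27518 0.68956  effort: -0.28251 -2.36973 -0.95766
step 6  q: 0.09877 0.33427 1.47329  dq: 3.62500 -1.32474 8.20266  tip: -0.06323 0.24485 0.68265  effort: -4.06857 -1.58312 -0.84529
step 7  q: 0.15078 0.31240 1.59100  dq: 3.31828 -1.58960 7.51947  tip: -0.06480 0.21454 0.67698  effort: -6.69488 -0.96273 -0.80344
step 8  q: 0.19793 0.28651 1.69926  dq: 2.97111 -1.87343 6.95255  tip: -0.06524 0.18518 0.67222  effort: -8.58313 -0.45005 -0.78825
step 9  q: 0.23972 0.25642 1.79959  dq: 2.60190 -2.15574 6.46702  tip: -0.06456 0.15739 0.66821  effort: -9.93231 -0.01375 -0.77446
step 10  q: 0.27593 0.22231 1.89298  dq: 2.22584 -2.41331 6.02670  tip: -0.06290 0.13159 0.66483  effort: -10.73520 0.35399 -0.74344
step 11  q: 0.30663 0.18486 1.97973  dq: 1.86465 -2.60419 5.58177  tip: -0.06050 0.10804 0.66206  effort: -10.76451 0.63289 -0.67424
step 12  q: 0.33231 0.14561 2.05923  dq: 1.55616 -2.65418 5.06253  tip: -0.05763 0.08682 0.65985  effort: -9.62773 0.77106 -0.54208
step 13  q: 0.35420 0.10748 2.12978  dq: 1.35687 -2.46427 4.39745  tip: -0.05456 0.06778 0.65815  effort: -7.08252 0.70685 -0.33146
step 14  q: 0.37435 0.07453 2.18907  dq: 1.32068 -1.97363 3.57874  tip: -0.05154 0.05051 0.65676  effort: -3.54954 0.43479 -0.06525
step 15  q: 0.39526 0.05075 2.23577  dq: 1.45609 -1.24924 2.72340  tip: -0.04870 0.03428 0.65538  effort: -0.08665 0.05320 0.18514
step 16  q: 0.41912 0.03829 2.27070  dq: 1.71451 -0.46108 1.99867  tip: -0.04611 0.01820 0.65363  effort: 2.42640 -0.29914 0.34932
step 17  q: 0.44728 0.03700 2.29644  dq: 2.02071 0.21187 1.52588  tip: -0.04370 0.00145 0.65116  effort: 3.77905 -0.52401 0.39610
step 18  q: 0.47981 0.04369 2.31771  dq: 2.31363 0.66374 1.32640  tip: -0.04129 -0.01659 0.64773  effort: 4.35954 -0.58644 0.34047
step 19  q: 0.51715 0.05812 2.33458  dq: 2.65892 1.23270 0.95366  tip: -0.03866 -0.03616 0.64320  effort: 4.41023 -0.65776 0.35224
step 20  q: 0.55926 0.07925 2.34789  dq: 2.95286 1.57231 0.82964  tip: -0.03559 -0.05735 0.63744  effort: 3.95544 -0.61951 0.27026
step 21  q: 0.60565 0.10515 2.35923  dq: 3.23092 1.86928 0.69244  tip: -0.03187 -0.08015 0.63029  effort: 3.32430 -0.56495 0.20102
step 22  q: 0.65594 0.13473 2.36903  dq: 3.47504 2.06841 0.61682  tip: -0.02731 -0.10439 0.62164  effort: 2.56956 -0.48110 0.11361
step 23  q: 0.70972 0.16691 2.37771  dq: 3.69561 2.21751 0.54387  tip: -0.02173 -0.12985 0.61138  effort: 1.77643 -0.39303 0.02959
step 24  q: 0.76661 0.20091 2.38543  dq: 3.89137 2.31160 0.48787  tip: -0.01497 -0.15625 0.59942  effort: 0.95966 -0.30052 -0.05874
step 25  q: 0.82629 0.23601 2.39235  dq: 4.06660 2.36576 0.43501  tip: -0.00692 -0.18329 0.58568  effort: 0.13445 -0.20993 -0.14759
step 26  q: 0.88844 0.27164 2.39852  dq: 4.22233 2.38215 0.38860  tip: 0.00250 -0.21062 0.57008  effort: -0.70210 -0.12105 -0.23952
step 27  q: 0.95280 0.30726 2.40402  dq: 4.36021 2.36644 0.34591  tip: 0.01333 -0.23790 0.55259  effort: -1.55287 -0.03474 -0.33420
step 28  q: 1.01909 0.34242 2.40893  dq: 4.48060 2.32094 0.30828  tip: 0.02560 -0.26479 0.53319  effort: -2.42349 0.04979 -0.43237
step 29  q: 1.08705 0.37670 2.41331  dq: 4.58350 2.24849 0.27578  tip: 0.03926 -0.29091 0.51191  effort: -3.31729 0.13311 -0.53384
step 30  q: 1.15643 0.40969 2.41725  dq: 4.66834 2.15124 0.24923  tip: 0.05425 -0.31592 0.48880  effort: -4.23534 0.21605 -0.63823
step 31  q: 1.22693 0.44106 2.42085  dq: 4.73422 2.03160 0.22906  tip: 0.07047 -0.33949 0.46397  effort: -5.17522 0.29927 -0.74466
step 32  q: 1.29827 0.47048 2.42419  dq: 4.78002 1.89218 0.21562  tip: 0.08778 -0.36130 0.43757  effort: -6.13120 0.38337 -0.85190
step 33  q: 1.37014 0.49768 2.42738  dq: 4.80455 1.73595 0.20893  tip: 0.10600 -0.38108 0.40977  effort: -7.09431 0.46877 -0.95839
step 34  q: 1.44221 0.52243 2.43053  dq: 4.80670 1.56622 0.20880  tip: 0.12494 -0.39861 0.38082  effort: -8.05300 0.55568 -1.06238
step 35  q: 1.51414 0.54456 2.43372  dq: 4.78555 1.38662 0.21481  tip: 0.14438 -0.41370 0.35095  effort: -8.99368 0.64409 -1.16201
step 36  q: 1.58558 0.56395 2.43705  dq: 4.74050 1.20096 0.22639  tip: 0.16410 -0.42624 0.32047  effort: -9.90158 0.73369 -1.25543
step 37  q: 1.65616 0.58053 2.44058  dq: 4.67134 1.01312 0.24286  tip: 0.18387 -0.43619 0.28965  effort: -10.76145 0.82382 -1.34094
step 38  q: 1.72552 0.59431 2.44439  dq: 4.57831 0.82689 0.26351  tip: 0.20347 -0.44356 0.25881  effort: -11.55835 0.91350 -1.41709
step 39  q: 1.79332 0.60534 2.44854  dq: 4.46220 0.64581 0.28762  tip: 0.22269 -0.44843 0.22824  effort: -12.27838 1.00139 -1.48271
step 40  q: 1.85922 0.61371 2.45306  dq: 4.32429 0.47306 0.31450  tip: 0.24133 -0.45093 0.19821  effort: -12.90935 1.08586 -1.53702
step 41  q: 1.92290 0.61958 2.45800  dq: 4.16638 0.31128 0.34347  tip: 0.25925 -0.45124 0.16899  effort: -13.44140 1.16512 -1.57962
step 42  q: 1.98408 0.62312 2.46338  dq: 3.99075 0.16258 0.37390  tip: 0.27629 -0.44959 0.14079  effort: -13.86745 1.23731 -1.61049
step 43  q: 2.04252 0.62454 2.46922  dq: 3.80030 0.02960 0.40357  tip: 0.29236 -0.44621 0.11380
final tip position (m): 0.29236 -0.44621 0.11380


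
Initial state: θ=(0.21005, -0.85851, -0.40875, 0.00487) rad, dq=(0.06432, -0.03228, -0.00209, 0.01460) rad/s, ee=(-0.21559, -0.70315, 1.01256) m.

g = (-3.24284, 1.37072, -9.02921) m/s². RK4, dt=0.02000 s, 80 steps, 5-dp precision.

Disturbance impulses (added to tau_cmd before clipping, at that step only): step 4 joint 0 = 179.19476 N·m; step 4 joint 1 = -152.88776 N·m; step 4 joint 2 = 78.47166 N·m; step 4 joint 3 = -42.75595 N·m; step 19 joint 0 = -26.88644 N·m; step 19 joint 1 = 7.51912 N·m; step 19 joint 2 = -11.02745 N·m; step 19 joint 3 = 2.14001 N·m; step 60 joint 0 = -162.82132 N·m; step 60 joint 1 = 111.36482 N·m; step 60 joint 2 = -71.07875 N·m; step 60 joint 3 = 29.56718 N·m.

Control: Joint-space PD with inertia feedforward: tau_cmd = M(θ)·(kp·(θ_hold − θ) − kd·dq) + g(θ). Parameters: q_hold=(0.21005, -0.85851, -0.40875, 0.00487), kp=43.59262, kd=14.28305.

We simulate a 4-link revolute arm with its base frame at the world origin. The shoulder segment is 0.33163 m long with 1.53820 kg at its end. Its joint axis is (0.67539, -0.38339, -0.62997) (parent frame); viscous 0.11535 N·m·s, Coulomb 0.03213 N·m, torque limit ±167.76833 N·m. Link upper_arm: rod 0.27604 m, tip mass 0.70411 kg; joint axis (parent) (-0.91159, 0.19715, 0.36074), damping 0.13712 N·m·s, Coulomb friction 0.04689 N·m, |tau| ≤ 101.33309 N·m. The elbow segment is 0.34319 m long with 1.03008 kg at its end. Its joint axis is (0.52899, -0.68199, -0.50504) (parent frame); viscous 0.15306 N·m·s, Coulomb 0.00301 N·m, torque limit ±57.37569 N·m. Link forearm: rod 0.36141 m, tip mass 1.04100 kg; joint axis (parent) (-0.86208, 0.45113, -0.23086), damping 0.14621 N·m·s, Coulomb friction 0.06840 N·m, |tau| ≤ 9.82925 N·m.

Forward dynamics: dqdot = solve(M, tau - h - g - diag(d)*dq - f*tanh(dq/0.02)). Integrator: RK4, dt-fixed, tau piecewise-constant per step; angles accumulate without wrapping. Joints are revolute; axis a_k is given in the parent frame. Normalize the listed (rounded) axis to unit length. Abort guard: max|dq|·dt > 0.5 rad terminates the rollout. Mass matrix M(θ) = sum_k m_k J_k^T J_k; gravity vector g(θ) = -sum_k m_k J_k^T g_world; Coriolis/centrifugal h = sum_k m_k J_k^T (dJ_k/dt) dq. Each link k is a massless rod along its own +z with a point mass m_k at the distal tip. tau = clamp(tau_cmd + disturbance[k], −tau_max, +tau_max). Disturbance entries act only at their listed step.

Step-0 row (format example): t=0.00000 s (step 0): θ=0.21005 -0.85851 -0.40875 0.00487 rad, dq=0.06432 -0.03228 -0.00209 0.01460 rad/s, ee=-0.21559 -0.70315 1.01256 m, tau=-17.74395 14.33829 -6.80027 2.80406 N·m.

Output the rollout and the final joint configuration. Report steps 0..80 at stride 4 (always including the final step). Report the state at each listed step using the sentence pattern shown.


t=0.08000 s (step 4): θ=0.21276 -0.85964 -0.40866 0.00487 rad, dq=0.01058 -0.00507 0.00573 0.00100 rad/s, ee=-0.21834 -0.70528 1.01029 m, tau=163.19533 -101.33309 57.37569 -9.82925 N·m.
t=0.16000 s (step 8): θ=0.32246 -0.89393 -0.39812 0.35151 rad, dq=0.88410 0.00045 -0.27164 1.53528 rad/s, ee=-0.25533 -0.70819 0.98420 m, tau=-40.01623 27.89160 -13.67677 3.81422 N·m.
t=0.24000 s (step 12): θ=0.34816 -0.88976 -0.41308 0.37342 rad, dq=-0.08817 0.06189 -0.02843 -0.39451 rad/s, ee=-0.26286 -0.71036 0.97885 m, tau=-23.55181 17.32393 -8.00077 2.31970 N·m.
t=0.32000 s (step 16): θ=0.32843 -0.88516 -0.40854 0.32769 rad, dq=-0.34094 0.05162 0.10851 -0.66254 rad/s, ee=-0.25728 -0.70950 0.98560 m, tau=-17.58504 13.55354 -6.03258 1.79165 N·m.
t=0.40000 s (step 20): θ=0.29347 -0.88934 -0.40466 0.26878 rad, dq=-1.02146 -0.72990 -0.41171 -1.30331 rad/s, ee=-0.24503 -0.70809 0.99304 m, tau=-7.54838 10.08317 -2.18123 1.05811 N·m.
t=0.48000 s (step 24): θ=0.24023 -0.91689 -0.41465 0.19775 rad, dq=-0.39874 -0.08296 0.03580 -0.60334 rad/s, ee=-0.22234 -0.70883 0.99621 m, tau=-11.97135 11.20982 -4.21941 1.55247 N·m.
t=0.56000 s (step 28): θ=0.21929 -0.91550 -0.40876 0.16099 rad, dq=-0.16386 0.07580 0.09170 -0.34746 rad/s, ee=-0.21491 -0.70633 1.00087 m, tau=-13.72351 11.81534 -5.01555 1.78242 N·m.
t=0.64000 s (step 32): θ=0.21033 -0.90810 -0.40184 0.13824 rad, dq=-0.07281 0.09984 0.07786 -0.23534 rad/s, ee=-0.21262 -0.70394 1.00476 m, tau=-14.43959 12.12391 -5.34938 1.90775 N·m.
t=0.72000 s (step 36): θ=0.20622 -0.90045 -0.39648 0.12207 rad, dq=-0.03513 0.08921 0.05656 -0.17422 rad/s, ee=-0.21213 -0.70216 1.00764 m, tau=-14.74520 12.27491 -5.49962 1.98143 N·m.
t=0.80000 s (step 40): θ=0.20412 -0.89405 -0.39264 0.10990 rad, dq=-0.01957 0.07062 0.04034 -0.13295 rad/s, ee=-0.21223 -0.70092 1.00967 m, tau=-14.88082 12.35336 -5.57324 2.02823 N·m.
t=0.88000 s (step 44): θ=0.20285 -0.88913 -0.38988 0.10056 rad, dq=-0.01304 0.05293 0.02929 -0.10251 rad/s, ee=-0.21250 -0.70010 1.01108 m, tau=-14.94290 12.39704 -5.61305 2.06007 N·m.
t=0.96000 s (step 48): θ=0.20195 -0.88549 -0.38787 0.09332 rad, dq=-0.00964 0.03896 0.02129 -0.07977 rad/s, ee=-0.21278 -0.69955 1.01203 m, tau=-14.97343 12.42257 -5.63689 2.08279 N·m.
t=1.04000 s (step 52): θ=0.20128 -0.88280 -0.38642 0.08766 rad, dq=-0.00722 0.02891 0.01529 -0.06296 rad/s, ee=-0.21302 -0.69921 1.01268 m, tau=-14.98968 12.43709 -5.65249 2.09957 N·m.
t=1.12000 s (step 56): θ=0.20079 -0.88078 -0.38539 0.08314 rad, dq=-0.00518 0.02212 0.01071 -0.05091 rad/s, ee=-0.21324 -0.69899 1.01312 m, tau=-14.99867 12.44414 -5.66337 2.11242 N·m.
t=1.20000 s (step 60): θ=0.20045 -0.87920 -0.38468 0.07943 rad, dq=-0.00341 0.01763 0.00711 -0.04259 rad/s, ee=-0.21343 -0.69886 1.01342 m, tau=-167.76833 101.33309 -57.37569 9.82925 N·m.
t=1.28000 s (step 64): θ=0.09496 -0.85016 -0.37755 -0.25276 rad, dq=-0.69640 0.16799 0.18692 -1.80114 rad/s, ee=-0.17819 -0.69076 1.01275 m, tau=6.41286 0.26821 1.27701 1.48548 N·m.
t=1.36000 s (step 68): θ=0.07617 -0.84701 -0.37012 -0.29076 rad, dq=0.10584 0.00164 -0.02131 0.25086 rad/s, ee=-0.17144 -0.68641 1.01302 m, tau=-7.46877 8.37641 -3.63517 2.35814 N·m.
t=1.44000 s (step 72): θ=0.09588 -0.84607 -0.37716 -0.25664 rad, dq=0.33029 0.01885 -0.13079 0.51890 rad/s, ee=-0.17820 -0.68976 1.01382 m, tau=-12.64008 11.33729 -5.38692 2.72352 N·m.
t=1.52000 s (step 76): θ=0.12302 -0.84447 -0.38827 -0.21553 rad, dq=0.33115 0.01937 -0.13921 0.49082 rad/s, ee=-0.18744 -0.69461 1.01356 m, tau=-14.49436 12.34977 -5.93197 2.80953 N·m.
t=1.60000 s (step 80): θ=0.14719 -0.84317 -0.39850 -0.17969 rad, dq=0.27066 0.01283 -0.11546 0.40378 rad/s, ee=-0.19562 -0.69876 1.01276 m.
final θ (rad): 0.14719 -0.84317 -0.39850 -0.17969


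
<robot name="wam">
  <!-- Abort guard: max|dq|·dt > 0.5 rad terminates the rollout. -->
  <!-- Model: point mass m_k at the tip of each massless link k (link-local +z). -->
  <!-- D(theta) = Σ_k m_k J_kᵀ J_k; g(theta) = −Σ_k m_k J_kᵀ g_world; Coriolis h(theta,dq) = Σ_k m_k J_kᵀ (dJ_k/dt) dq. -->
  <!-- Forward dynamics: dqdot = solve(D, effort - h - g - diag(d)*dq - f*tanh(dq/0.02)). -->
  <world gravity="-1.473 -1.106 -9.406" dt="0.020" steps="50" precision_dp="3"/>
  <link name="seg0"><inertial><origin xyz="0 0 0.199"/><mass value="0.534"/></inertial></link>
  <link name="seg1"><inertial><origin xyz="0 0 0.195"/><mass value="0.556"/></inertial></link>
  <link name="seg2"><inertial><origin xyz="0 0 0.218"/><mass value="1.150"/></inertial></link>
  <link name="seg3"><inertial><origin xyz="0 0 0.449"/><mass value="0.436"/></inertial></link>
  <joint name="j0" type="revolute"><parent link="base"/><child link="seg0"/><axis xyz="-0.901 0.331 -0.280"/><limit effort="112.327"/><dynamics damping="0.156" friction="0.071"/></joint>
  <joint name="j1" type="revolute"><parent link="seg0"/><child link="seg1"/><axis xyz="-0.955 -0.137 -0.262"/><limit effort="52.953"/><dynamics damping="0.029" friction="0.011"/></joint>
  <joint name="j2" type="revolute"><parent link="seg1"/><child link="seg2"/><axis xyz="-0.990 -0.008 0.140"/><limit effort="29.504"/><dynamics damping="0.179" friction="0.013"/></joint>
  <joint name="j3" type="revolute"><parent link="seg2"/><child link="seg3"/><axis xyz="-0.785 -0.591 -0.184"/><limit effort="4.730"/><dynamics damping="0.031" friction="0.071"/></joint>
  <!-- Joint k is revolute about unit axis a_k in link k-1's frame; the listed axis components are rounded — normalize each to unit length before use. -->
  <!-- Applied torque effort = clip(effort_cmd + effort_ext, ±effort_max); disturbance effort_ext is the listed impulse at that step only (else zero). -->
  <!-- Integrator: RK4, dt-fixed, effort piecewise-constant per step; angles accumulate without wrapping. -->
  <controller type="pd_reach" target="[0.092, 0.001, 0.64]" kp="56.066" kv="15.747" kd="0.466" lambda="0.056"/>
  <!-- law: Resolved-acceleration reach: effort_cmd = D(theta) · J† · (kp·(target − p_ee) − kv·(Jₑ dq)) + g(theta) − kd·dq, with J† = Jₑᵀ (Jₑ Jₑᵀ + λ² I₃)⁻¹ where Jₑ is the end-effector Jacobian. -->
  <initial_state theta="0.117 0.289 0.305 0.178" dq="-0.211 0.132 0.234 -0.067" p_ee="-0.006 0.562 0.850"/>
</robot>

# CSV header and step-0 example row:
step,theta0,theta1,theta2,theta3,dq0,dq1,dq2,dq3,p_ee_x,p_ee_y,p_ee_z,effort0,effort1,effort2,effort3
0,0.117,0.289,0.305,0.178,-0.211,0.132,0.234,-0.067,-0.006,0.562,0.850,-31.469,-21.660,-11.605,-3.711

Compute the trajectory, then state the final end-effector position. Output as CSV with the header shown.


step,theta0,theta1,theta2,theta3,dq0,dq1,dq2,dq3,p_ee_x,p_ee_y,p_ee_z,effort0,effort1,effort2,effort3
1,0.106,0.272,0.346,0.164,-0.893,-1.756,3.697,-1.275,-0.008,0.558,0.849,-24.032,-15.786,-10.330,-2.367
2,0.082,0.246,0.408,0.143,-1.488,-0.894,2.587,-0.867,-0.013,0.547,0.852,-15.189,-10.582,-6.402,-2.167
3,0.048,0.228,0.464,0.122,-1.923,-0.841,2.988,-1.248,-0.024,0.530,0.857,-9.832,-7.013,-4.511,-1.678
4,0.006,0.216,0.523,0.094,-2.308,-0.390,2.852,-1.494,-0.036,0.510,0.863,-5.662,-4.360,-2.808,-1.408
5,-0.044,0.212,0.580,0.061,-2.636,-0.005,2.888,-1.847,-0.049,0.487,0.869,-2.725,-2.496,-1.719,-1.177
6,-0.099,0.216,0.638,0.020,-2.926,0.421,2.876,-2.170,-0.063,0.463,0.874,-0.454,-1.193,-0.972,-1.034
7,-0.160,0.229,0.695,-0.026,-3.166,0.823,2.854,-2.440,-0.076,0.439,0.877,1.393,-0.309,-0.534,-0.955
8,-0.225,0.248,0.752,-0.076,-3.332,1.144,2.824,-2.621,-0.088,0.414,0.879,2.946,0.280,-0.347,-0.931
9,-0.292,0.273,0.808,-0.129,-3.405,1.342,2.788,-2.698,-0.099,0.389,0.878,4.224,0.668,-0.348,-0.945
10,-0.360,0.301,0.863,-0.183,-3.383,1.419,2.745,-2.688,-0.109,0.366,0.876,5.207,0.922,-0.468,-0.973
11,-0.427,0.329,0.917,-0.236,-3.287,1.403,2.688,-2.621,-0.116,0.343,0.872,5.901,1.081,-0.648,-0.994
12,-0.491,0.357,0.970,-0.288,-3.142,1.337,2.615,-2.528,-0.123,0.321,0.866,6.347,1.170,-0.846,-0.997
13,-0.553,0.383,1.021,-0.337,-2.972,1.254,2.525,-2.428,-0.127,0.300,0.860,6.601,1.206,-1.040,-0.979
14,-0.610,0.407,1.070,-0.384,-2.793,1.170,2.422,-2.332,-0.130,0.281,0.853,6.718,1.200,-1.223,-0.943
15,-0.664,0.430,1.117,-0.430,-2.615,1.095,2.313,-2.242,-0.132,0.262,0.845,6.740,1.164,-1.394,-0.896
16,-0.715,0.452,1.162,-0.474,-2.442,1.030,2.200,-2.158,-0.132,0.245,0.838,6.700,1.105,-1.554,-0.842
17,-0.762,0.472,1.205,-0.516,-2.276,0.975,2.087,-2.079,-0.131,0.229,0.830,6.620,1.031,-1.702,-0.785
18,-0.806,0.491,1.245,-0.557,-2.119,0.928,1.975,-2.004,-0.129,0.214,0.822,6.514,0.947,-1.840,-0.728
19,-0.847,0.510,1.283,-0.596,-1.970,0.889,1.865,-1.931,-0.126,0.201,0.814,6.393,0.859,-1.967,-0.674
20,-0.885,0.527,1.319,-0.634,-1.830,0.855,1.759,-1.860,-0.122,0.188,0.806,6.265,0.769,-2.085,-0.622
21,-0.921,0.544,1.353,-0.671,-1.699,0.825,1.657,-1.791,-0.118,0.176,0.799,6.133,0.679,-2.192,-0.573
22,-0.953,0.560,1.385,-0.706,-1.575,0.798,1.559,-1.723,-0.113,0.165,0.791,6.001,0.592,-2.290,-0.528
23,-0.984,0.576,1.415,-0.739,-1.458,0.774,1.465,-1.657,-0.107,0.155,0.784,5.871,0.509,-2.379,-0.487
24,-1.012,0.592,1.444,-0.772,-1.349,0.751,1.375,-1.592,-0.102,0.146,0.777,5.745,0.430,-2.459,-0.449
25,-1.038,0.607,1.470,-0.803,-1.246,0.730,1.289,-1.529,-0.096,0.137,0.770,5.624,0.355,-2.530,-0.414
26,-1.062,0.621,1.495,-0.833,-1.149,0.710,1.207,-1.467,-0.089,0.129,0.764,5.507,0.285,-2.593,-0.381
27,-1.084,0.635,1.518,-0.861,-1.059,0.690,1.129,-1.407,-0.083,0.122,0.757,5.396,0.221,-2.649,-0.352
28,-1.104,0.649,1.540,-0.889,-0.974,0.670,1.056,-1.349,-0.077,0.115,0.751,5.291,0.161,-2.699,-0.325
29,-1.123,0.662,1.561,-0.915,-0.895,0.651,0.986,-1.292,-0.071,0.109,0.746,5.191,0.105,-2.742,-0.300
30,-1.140,0.675,1.580,-0.941,-0.821,0.632,0.920,-1.238,-0.064,0.103,0.740,5.097,0.054,-2.780,-0.277
31,-1.156,0.688,1.597,-0.965,-0.752,0.614,0.857,-1.185,-0.058,0.097,0.735,5.008,0.007,-2.813,-0.256
32,-1.170,0.700,1.614,-0.988,-0.688,0.595,0.798,-1.134,-0.052,0.092,0.730,4.925,-0.036,-2.841,-0.236
33,-1.184,0.711,1.629,-1.010,-0.628,0.576,0.742,-1.085,-0.046,0.088,0.725,4.846,-0.076,-2.866,-0.218
34,-1.196,0.723,1.643,-1.031,-0.573,0.558,0.690,-1.038,-0.040,0.083,0.720,4.773,-0.113,-2.887,-0.201
35,-1.207,0.734,1.657,-1.052,-0.521,0.540,0.641,-0.993,-0.035,0.079,0.716,4.703,-0.147,-2.904,-0.186
36,-1.217,0.745,1.669,-1.071,-0.473,0.521,0.595,-0.950,-0.029,0.076,0.712,4.638,-0.178,-2.920,-0.171
37,-1.226,0.755,1.680,-1.090,-0.429,0.503,0.551,-0.909,-0.024,0.072,0.708,4.577,-0.206,-2.932,-0.158
38,-1.234,0.765,1.691,-1.107,-0.388,0.486,0.511,-0.869,-0.019,0.069,0.704,4.520,-0.233,-2.943,-0.145
39,-1.241,0.774,1.701,-1.124,-0.351,0.468,0.473,-0.831,-0.014,0.066,0.701,4.466,-0.257,-2.952,-0.133
40,-1.248,0.783,1.710,-1.140,-0.316,0.451,0.437,-0.794,-0.009,0.063,0.697,4.416,-0.280,-2.959,-0.122
41,-1.254,0.792,1.718,-1.156,-0.285,0.434,0.404,-0.759,-0.004,0.060,0.694,4.369,-0.301,-2.965,-0.111
42,-1.259,0.801,1.726,-1.171,-0.255,0.417,0.373,-0.726,0.000,0.058,0.691,4.324,-0.321,-2.969,-0.101
43,-1.264,0.809,1.733,-1.185,-0.229,0.401,0.345,-0.694,0.005,0.056,0.688,4.282,-0.340,-2.973,-0.091
44,-1.269,0.817,1.740,-1.199,-0.204,0.385,0.318,-0.664,0.009,0.053,0.686,4.243,-0.357,-2.975,-0.082
45,-1.272,0.825,1.746,-1.212,-0.182,0.370,0.293,-0.635,0.013,0.051,0.683,4.206,-0.373,-2.977,-0.073
46,-1.276,0.832,1.752,-1.224,-0.161,0.355,0.270,-0.607,0.016,0.049,0.681,4.172,-0.389,-2.979,-0.064
47,-1.279,0.839,1.757,-1.236,-0.143,0.340,0.248,-0.580,0.020,0.047,0.678,4.139,-0.403,-2.979,-0.056
48,-1.282,0.845,1.762,-1.247,-0.126,0.325,0.228,-0.555,0.023,0.046,0.676,4.109,-0.417,-2.980,-0.049
49,-1.284,0.852,1.766,-1.258,-0.110,0.312,0.210,-0.530,0.027,0.044,0.674,4.080,-0.429,-2.979,-0.041
50,-1.286,0.858,1.770,-1.268,-0.096,0.298,0.193,-0.507,0.030,0.042,0.672,,,,
# final p_ee position (m): 0.030 0.042 0.672


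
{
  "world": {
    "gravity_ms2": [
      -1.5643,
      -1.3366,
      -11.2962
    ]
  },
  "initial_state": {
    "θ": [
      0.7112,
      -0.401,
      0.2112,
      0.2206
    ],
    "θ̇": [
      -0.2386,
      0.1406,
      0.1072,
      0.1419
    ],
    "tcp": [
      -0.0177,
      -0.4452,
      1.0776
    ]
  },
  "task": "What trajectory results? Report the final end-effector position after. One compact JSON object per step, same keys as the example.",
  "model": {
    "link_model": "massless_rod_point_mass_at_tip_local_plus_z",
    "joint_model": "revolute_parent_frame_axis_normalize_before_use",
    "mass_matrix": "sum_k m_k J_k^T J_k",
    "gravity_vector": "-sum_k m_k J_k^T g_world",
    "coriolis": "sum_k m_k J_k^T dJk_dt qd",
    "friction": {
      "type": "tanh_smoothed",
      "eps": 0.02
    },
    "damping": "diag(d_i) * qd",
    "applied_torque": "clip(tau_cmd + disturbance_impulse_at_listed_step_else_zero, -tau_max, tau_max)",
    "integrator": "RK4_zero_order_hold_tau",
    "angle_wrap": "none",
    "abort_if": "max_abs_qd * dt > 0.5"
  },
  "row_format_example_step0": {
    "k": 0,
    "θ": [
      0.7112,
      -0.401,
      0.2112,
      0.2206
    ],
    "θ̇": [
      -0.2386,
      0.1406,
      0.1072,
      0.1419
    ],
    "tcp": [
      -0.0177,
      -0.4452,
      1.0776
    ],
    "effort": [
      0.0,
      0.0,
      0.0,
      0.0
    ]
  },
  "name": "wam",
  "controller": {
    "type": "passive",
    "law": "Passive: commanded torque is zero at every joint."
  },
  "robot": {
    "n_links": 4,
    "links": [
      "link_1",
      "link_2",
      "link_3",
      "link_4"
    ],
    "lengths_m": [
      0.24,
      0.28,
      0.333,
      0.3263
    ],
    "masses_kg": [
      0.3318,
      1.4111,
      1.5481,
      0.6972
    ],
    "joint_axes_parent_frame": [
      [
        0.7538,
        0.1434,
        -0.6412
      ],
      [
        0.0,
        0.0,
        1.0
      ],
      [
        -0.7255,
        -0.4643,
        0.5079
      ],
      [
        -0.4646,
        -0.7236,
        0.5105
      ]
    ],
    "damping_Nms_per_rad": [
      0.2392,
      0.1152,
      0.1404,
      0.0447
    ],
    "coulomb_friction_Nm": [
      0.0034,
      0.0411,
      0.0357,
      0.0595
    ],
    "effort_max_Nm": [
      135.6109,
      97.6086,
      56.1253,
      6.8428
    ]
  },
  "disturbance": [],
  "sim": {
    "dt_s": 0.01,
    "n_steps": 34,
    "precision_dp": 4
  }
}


{"k":1,"\u03b8":[0.71,-0.3995,0.2139,0.2219],"\u03b8\u0307":[0.0008,0.1565,0.429,0.1196],"tcp":[-0.0178,-0.4425,1.0784],"effort":[0.0,0.0,0.0,0.0]}
{"k":2,"\u03b8":[0.7112,-0.3979,0.2197,0.223],"\u03b8\u0307":[0.2346,0.16,0.7359,0.1103],"tcp":[-0.0179,-0.44,1.0789],"effort":[0.0,0.0,0.0,0.0]}
{"k":3,"\u03b8":[0.7147,-0.3963,0.2286,0.2241],"\u03b8\u0307":[0.4639,0.152,1.031,0.1115],"tcp":[-0.0181,-0.4378,1.0791],"effort":[0.0,0.0,0.0,0.0]}
{"k":4,"\u03b8":[0.7205,-0.3949,0.2403,0.2253],"\u03b8\u0307":[0.6897,0.1339,1.3161,0.1212],"tcp":[-0.0185,-0.436,1.0789],"effort":[0.0,0.0,0.0,0.0]}
{"k":5,"\u03b8":[0.7285,-0.3937,0.2549,0.2266],"\u03b8\u0307":[0.9126,0.1074,1.593,0.1382],"tcp":[-0.0189,-0.4343,1.0783],"effort":[0.0,0.0,0.0,0.0]}
{"k":6,"\u03b8":[0.7387,-0.3928,0.2722,0.2281],"\u03b8\u0307":[1.1334,0.0742,1.8629,0.1615],"tcp":[-0.0195,-0.4329,1.0774],"effort":[0.0,0.0,0.0,0.0]}
{"k":7,"\u03b8":[0.7511,-0.3922,0.2921,0.2298],"\u03b8\u0307":[1.3524,0.0359,2.1265,0.1906],"tcp":[-0.0201,-0.4318,1.076],"effort":[0.0,0.0,0.0,0.0]}
{"k":8,"\u03b8":[0.7658,-0.3921,0.3147,0.2319],"\u03b8\u0307":[1.5701,-0.0018,2.3852,0.2222],"tcp":[-0.0209,-0.4309,1.0741],"effort":[0.0,0.0,0.0,0.0]}
{"k":9,"\u03b8":[0.7825,-0.3922,0.3398,0.2343],"\u03b8\u0307":[1.7869,-0.0317,2.6407,0.2506],"tcp":[-0.0218,-0.4302,1.0718],"effort":[0.0,0.0,0.0,0.0]}
{"k":10,"\u03b8":[0.8015,-0.3927,0.3675,0.2369],"\u03b8\u0307":[2.0022,-0.0657,2.8891,0.2854],"tcp":[-0.0228,-0.4298,1.0689],"effort":[0.0,0.0,0.0,0.0]}
{"k":11,"\u03b8":[0.8226,-0.3936,0.3976,0.24],"\u03b8\u0307":[2.2158,-0.1063,3.1284,0.3301],"tcp":[-0.0239,-0.4295,1.0655],"effort":[0.0,0.0,0.0,0.0]}
{"k":12,"\u03b8":[0.8458,-0.3949,0.43,0.2436],"\u03b8\u0307":[2.4276,-0.1527,3.3576,0.386],"tcp":[-0.0252,-0.4295,1.0615],"effort":[0.0,0.0,0.0,0.0]}
{"k":13,"\u03b8":[0.8711,-0.3966,0.4647,0.2478],"\u03b8\u0307":[2.6373,-0.2041,3.5753,0.4546],"tcp":[-0.0265,-0.4296,1.0568],"effort":[0.0,0.0,0.0,0.0]}
{"k":14,"\u03b8":[0.8985,-0.399,0.5015,0.2527],"\u03b8\u0307":[2.8447,-0.2598,3.7803,0.537],"tcp":[-0.028,-0.43,1.0513],"effort":[0.0,0.0,0.0,0.0]}
{"k":15,"\u03b8":[0.928,-0.4018,0.5402,0.2586],"\u03b8\u0307":[3.0495,-0.3196,3.9712,0.635],"tcp":[-0.0296,-0.4305,1.0452],"effort":[0.0,0.0,0.0,0.0]}
{"k":16,"\u03b8":[0.9595,-0.4054,0.5808,0.2655],"\u03b8\u0307":[3.2515,-0.3834,4.1467,0.75],"tcp":[-0.0312,-0.4312,1.0382],"effort":[0.0,0.0,0.0,0.0]}
{"k":17,"\u03b8":[0.993,-0.4095,0.6231,0.2736],"\u03b8\u0307":[3.4506,-0.4516,4.3057,0.8835],"tcp":[-0.033,-0.432,1.0304],"effort":[0.0,0.0,0.0,0.0]}
{"k":18,"\u03b8":[1.0285,-0.4144,0.6669,0.2832],"\u03b8\u0307":[3.6465,-0.5244,4.4472,1.0368],"tcp":[-0.0348,-0.433,1.0216],"effort":[0.0,0.0,0.0,0.0]}
{"k":19,"\u03b8":[1.0659,-0.42,0.712,0.2944],"\u03b8\u0307":[3.8392,-0.6026,4.5706,1.2112],"tcp":[-0.0368,-0.4342,1.012],"effort":[0.0,0.0,0.0,0.0]}
{"k":20,"\u03b8":[1.1053,-0.4265,0.7582,0.3075],"\u03b8\u0307":[4.0287,-0.6868,4.6754,1.4077],"tcp":[-0.0389,-0.4355,1.0013],"effort":[0.0,0.0,0.0,0.0]}
{"k":21,"\u03b8":[1.1465,-0.4338,0.8054,0.3227],"\u03b8\u0307":[4.2148,-0.7781,4.7615,1.6271],"tcp":[-0.041,-0.4371,0.9896],"effort":[0.0,0.0,0.0,0.0]}
{"k":22,"\u03b8":[1.1896,-0.4421,0.8534,0.3401],"\u03b8\u0307":[4.3976,-0.8776,4.8288,1.8701],"tcp":[-0.0433,-0.4388,0.9769],"effort":[0.0,0.0,0.0,0.0]}
{"k":23,"\u03b8":[1.2344,-0.4514,0.9019,0.3601],"\u03b8\u0307":[4.5769,-0.9867,4.8777,2.1371],"tcp":[-0.0457,-0.4406,0.963],"effort":[0.0,0.0,0.0,0.0]}
{"k":24,"\u03b8":[1.2811,-0.4618,0.9509,0.3829],"\u03b8\u0307":[4.7524,-1.1071,4.9088,2.4282],"tcp":[-0.0482,-0.4428,0.9481],"effort":[0.0,0.0,0.0,0.0]}
{"k":25,"\u03b8":[1.3295,-0.4736,1.0001,0.4088],"\u03b8\u0307":[4.9237,-1.2404,4.9226,2.7431],"tcp":[-0.0509,-0.4451,0.932],"effort":[0.0,0.0,0.0,0.0]}
{"k":26,"\u03b8":[1.3796,-0.4867,1.0493,0.4379],"\u03b8\u0307":[5.0903,-1.3886,4.9203,3.0811],"tcp":[-0.0537,-0.4477,0.9147],"effort":[0.0,0.0,0.0,0.0]}
{"k":27,"\u03b8":[1.4313,-0.5014,1.0984,0.4705],"\u03b8\u0307":[5.2514,-1.5538,4.903,3.441],"tcp":[-0.0567,-0.4505,0.8962],"effort":[0.0,0.0,0.0,0.0]}
{"k":28,"\u03b8":[1.4846,-0.5178,1.1473,0.5068],"\u03b8\u0307":[5.4058,-1.7384,4.8719,3.8209],"tcp":[-0.06,-0.4537,0.8766],"effort":[0.0,0.0,0.0,0.0]}
{"k":29,"\u03b8":[1.5394,-0.5362,1.1958,0.547],"\u03b8\u0307":[5.5519,-1.9447,4.8287,4.2181],"tcp":[-0.0635,-0.4572,0.8557],"effort":[0.0,0.0,0.0,0.0]}
{"k":30,"\u03b8":[1.5956,-0.5568,1.2438,0.5912],"\u03b8\u0307":[5.688,-2.1751,4.7749,4.629],"tcp":[-0.0673,-0.4611,0.8336],"effort":[0.0,0.0,0.0,0.0]}
{"k":31,"\u03b8":[1.6531,-0.5798,1.2913,0.6396],"\u03b8\u0307":[5.8116,-2.4319,4.7121,5.0485],"tcp":[-0.0715,-0.4654,0.8103],"effort":[0.0,0.0,0.0,0.0]}
{"k":32,"\u03b8":[1.7117,-0.6055,1.3381,0.6922],"\u03b8\u0307":[5.92,-2.7168,4.6414,5.4707],"tcp":[-0.0761,-0.4702,0.7858],"effort":[0.0,0.0,0.0,0.0]}
{"k":33,"\u03b8":[1.7714,-0.6343,1.3841,0.749],"\u03b8\u0307":[6.0099,-3.031,4.5634,5.8877],"tcp":[-0.0812,-0.4756,0.7601],"effort":[0.0,0.0,0.0,0.0]}
{"k":34,"\u03b8":[1.8319,-0.6663,1.4293,0.8099],"\u03b8\u0307":[6.0776,-3.3743,4.4773,6.2904],"tcp":[-0.0869,-0.4817,0.7333]}
{"summary": "final tcp position (m): -0.0869 -0.4817 0.7333"}
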